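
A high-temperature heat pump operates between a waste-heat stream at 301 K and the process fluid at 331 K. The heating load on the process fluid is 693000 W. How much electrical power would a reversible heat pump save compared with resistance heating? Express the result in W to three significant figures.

The reservoir spacing is ΔT = 331 − 301 = 30.00 K.
COP_Carnot = T_H/ΔT = 331.00/30.00 = 11.03.
Resistance heating needs Ẇ_res = Q̇_H = 693000 W; the reversible heat pump needs only Ẇ_hp = Q̇_H/COP = 62810 W.
Saving = 693000 − 62810 = 630200 W.

630000 W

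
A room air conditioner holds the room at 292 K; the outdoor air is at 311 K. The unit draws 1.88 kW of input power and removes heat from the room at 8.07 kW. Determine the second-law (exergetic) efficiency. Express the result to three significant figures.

0.279

COP_actual = Q̇_C/Ẇ = 8.070/1.880 = 4.293.
The reservoir spacing is ΔT = 311 − 292 = 19.00 K.
COP_Carnot = T_C/ΔT = 292.00/19.00 = 15.37.
η_II = COP_actual/COP_Carnot = 4.293/15.37 = 0.2793.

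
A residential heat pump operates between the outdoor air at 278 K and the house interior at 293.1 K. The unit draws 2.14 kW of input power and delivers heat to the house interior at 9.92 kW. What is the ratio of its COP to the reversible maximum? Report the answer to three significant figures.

COP_actual = Q̇_H/Ẇ = 9.920/2.140 = 4.636.
The reservoir spacing is ΔT = 293.1 − 278 = 15.10 K.
COP_Carnot = T_H/ΔT = 293.10/15.10 = 19.41.
η_II = COP_actual/COP_Carnot = 4.636/19.41 = 0.2388.

0.239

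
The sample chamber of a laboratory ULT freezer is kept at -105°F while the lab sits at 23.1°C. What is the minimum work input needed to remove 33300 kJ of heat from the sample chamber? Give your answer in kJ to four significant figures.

In absolute terms T_C = 197.04 K and T_H = 296.25 K, so ΔT = 99.21 K.
The reversible limit is COP_R = T_C/ΔT = 1.986, so W_min = Q_C/COP = Q_C·ΔT/T_C.
W_min = 33300 × 99.21/197.04 = 16770 kJ.

16770 kJ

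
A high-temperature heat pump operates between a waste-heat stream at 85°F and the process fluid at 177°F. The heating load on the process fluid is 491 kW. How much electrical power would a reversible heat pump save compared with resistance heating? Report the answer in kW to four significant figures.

420.0 kW

In absolute terms T_C = 302.59 K and T_H = 353.71 K, so ΔT = 51.11 K.
COP_Carnot = T_H/ΔT = 353.71/51.11 = 6.920.
Resistance heating needs Ẇ_res = Q̇_H = 491.0 kW; the reversible heat pump needs only Ẇ_hp = Q̇_H/COP = 70.95 kW.
Saving = 491.0 − 70.95 = 420.0 kW.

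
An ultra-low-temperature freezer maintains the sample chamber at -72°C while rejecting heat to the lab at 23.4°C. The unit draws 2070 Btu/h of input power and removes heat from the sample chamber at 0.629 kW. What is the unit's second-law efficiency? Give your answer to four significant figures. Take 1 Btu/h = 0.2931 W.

0.4917

Converting, Q̇_C = 0.6290 kW = 2146 Btu/h, so COP_actual = Q̇_C/Ẇ = 2146/2070 = 1.037.
In absolute terms T_C = 201.15 K and T_H = 296.55 K, so ΔT = 95.40 K.
COP_Carnot = T_C/ΔT = 201.15/95.40 = 2.108.
η_II = COP_actual/COP_Carnot = 1.037/2.108 = 0.4917.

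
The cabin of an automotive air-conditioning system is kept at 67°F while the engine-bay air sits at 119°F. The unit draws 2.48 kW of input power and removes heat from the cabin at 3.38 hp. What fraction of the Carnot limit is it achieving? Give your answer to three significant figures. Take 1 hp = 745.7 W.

Converting, Q̇_C = 3.380 hp = 2.520 kW, so COP_actual = Q̇_C/Ẇ = 2.520/2.480 = 1.016.
In absolute terms T_C = 292.59 K and T_H = 321.48 K, so ΔT = 28.89 K.
COP_Carnot = T_C/ΔT = 292.59/28.89 = 10.13.
η_II = COP_actual/COP_Carnot = 1.016/10.13 = 0.1003.

0.100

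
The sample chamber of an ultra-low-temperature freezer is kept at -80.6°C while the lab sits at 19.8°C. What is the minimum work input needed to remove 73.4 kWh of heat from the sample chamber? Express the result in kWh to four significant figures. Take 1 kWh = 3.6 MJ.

38.27 kWh

In absolute terms T_C = 192.55 K and T_H = 292.95 K, so ΔT = 100.4 K.
The reversible limit is COP_R = T_C/ΔT = 1.918, so W_min = Q_C/COP = Q_C·ΔT/T_C.
W_min = 73.40 × 100.4/192.55 = 38.27 kWh.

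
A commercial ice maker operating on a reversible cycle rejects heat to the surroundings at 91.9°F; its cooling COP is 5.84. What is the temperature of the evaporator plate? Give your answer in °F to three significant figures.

For a Carnot refrigerator COP_R = T_C/(T_H − T_C), so T_C = COP·T_H/(1 + COP).
With T_H = 306.43 K, T_C = 5.84 × 306.43/6.840 = 261.63 K.
Converting, 261.63 K = 11.26°F.

11.3 °F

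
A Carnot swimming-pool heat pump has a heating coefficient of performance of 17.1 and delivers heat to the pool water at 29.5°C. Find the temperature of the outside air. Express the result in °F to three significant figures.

COP_HP = T_H/(T_H − T_C) gives T_H − T_C = T_H/COP.
With T_H = 302.65 K, T_C = 302.65 × (1 − 1/17.1) = 284.95 K.
Converting, 284.95 K = 53.24°F.

53.2 °F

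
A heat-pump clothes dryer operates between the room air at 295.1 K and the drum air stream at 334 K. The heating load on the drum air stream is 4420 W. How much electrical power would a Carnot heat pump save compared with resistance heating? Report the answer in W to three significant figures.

The reservoir spacing is ΔT = 334 − 295.1 = 38.90 K.
COP_Carnot = T_H/ΔT = 334.00/38.90 = 8.586.
Resistance heating needs Ẇ_res = Q̇_H = 4420 W; the reversible heat pump needs only Ẇ_hp = Q̇_H/COP = 514.8 W.
Saving = 4420 − 514.8 = 3905 W.

3910 W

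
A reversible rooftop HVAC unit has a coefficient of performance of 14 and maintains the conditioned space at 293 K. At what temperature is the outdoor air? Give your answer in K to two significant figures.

COP_R = T_C/(T_H − T_C) gives T_H − T_C = T_C/COP.
With T_C = 293.00 K, T_H = 293.00 × (1 + 1/14) = 313.93 K.

310 K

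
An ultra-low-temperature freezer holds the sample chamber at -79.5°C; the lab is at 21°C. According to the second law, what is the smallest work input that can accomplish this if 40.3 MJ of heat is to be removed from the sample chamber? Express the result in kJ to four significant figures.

20910 kJ

In absolute terms T_C = 193.65 K and T_H = 294.15 K, so ΔT = 100.5 K.
The reversible limit is COP_R = T_C/ΔT = 1.927, so W_min = Q_C/COP = Q_C·ΔT/T_C.
W_min = 40.30 × 100.5/193.65 = 20.91 MJ = 20910 kJ.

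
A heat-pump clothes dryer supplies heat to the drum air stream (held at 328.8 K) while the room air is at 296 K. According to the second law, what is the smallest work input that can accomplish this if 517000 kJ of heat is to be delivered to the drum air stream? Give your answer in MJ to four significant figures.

51.57 MJ

The reservoir spacing is ΔT = 328.8 − 296 = 32.80 K.
The reversible limit is COP_HP = T_H/ΔT = 10.02, so W_min = Q_H/COP = Q_H·ΔT/T_H.
W_min = 517000 × 32.80/328.80 = 51570 kJ = 51.57 MJ.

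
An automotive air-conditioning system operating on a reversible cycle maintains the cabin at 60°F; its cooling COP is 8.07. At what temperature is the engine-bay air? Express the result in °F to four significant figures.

124.4 °F

COP_R = T_C/(T_H − T_C) gives T_H − T_C = T_C/COP.
With T_C = 288.71 K, T_H = 288.71 × (1 + 1/8.07) = 324.48 K.
Converting, 324.48 K = 124.40°F.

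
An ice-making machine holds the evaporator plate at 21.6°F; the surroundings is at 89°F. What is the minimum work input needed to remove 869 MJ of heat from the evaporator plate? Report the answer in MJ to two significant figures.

In absolute terms T_C = 267.37 K and T_H = 304.82 K, so ΔT = 37.44 K.
The reversible limit is COP_R = T_C/ΔT = 7.141, so W_min = Q_C/COP = Q_C·ΔT/T_C.
W_min = 869.0 × 37.44/267.37 = 121.7 MJ.

120 MJ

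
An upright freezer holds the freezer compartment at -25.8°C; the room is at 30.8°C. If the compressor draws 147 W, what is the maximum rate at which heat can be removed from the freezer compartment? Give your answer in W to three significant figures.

642 W

In absolute terms T_C = 247.35 K and T_H = 303.95 K, so ΔT = 56.60 K.
COP_Carnot = T_C/ΔT = 247.35/56.60 = 4.370.
Q̇_max = COP_Carnot × Ẇ = 4.370 × 147.0 W = 642.4 W.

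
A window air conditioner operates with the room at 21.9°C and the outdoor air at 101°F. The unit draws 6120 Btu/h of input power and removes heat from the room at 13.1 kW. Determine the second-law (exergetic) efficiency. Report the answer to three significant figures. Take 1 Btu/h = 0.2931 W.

0.407

Converting, Q̇_C = 13.10 kW = 44690 Btu/h, so COP_actual = Q̇_C/Ẇ = 44690/6120 = 7.303.
In absolute terms T_C = 295.05 K and T_H = 311.48 K, so ΔT = 16.43 K.
COP_Carnot = T_C/ΔT = 295.05/16.43 = 17.95.
η_II = COP_actual/COP_Carnot = 7.303/17.95 = 0.4068.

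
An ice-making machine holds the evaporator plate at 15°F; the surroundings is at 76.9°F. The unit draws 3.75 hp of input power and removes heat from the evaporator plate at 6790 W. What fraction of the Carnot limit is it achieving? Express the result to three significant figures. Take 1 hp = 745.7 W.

Converting, Q̇_C = 6790 W = 9.106 hp, so COP_actual = Q̇_C/Ẇ = 9.106/3.750 = 2.428.
In absolute terms T_C = 263.71 K and T_H = 298.09 K, so ΔT = 34.39 K.
COP_Carnot = T_C/ΔT = 263.71/34.39 = 7.668.
η_II = COP_actual/COP_Carnot = 2.428/7.668 = 0.3166.

0.317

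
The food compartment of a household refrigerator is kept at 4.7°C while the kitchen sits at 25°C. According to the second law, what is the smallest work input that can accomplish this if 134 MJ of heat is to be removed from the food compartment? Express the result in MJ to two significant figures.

9.8 MJ

In absolute terms T_C = 277.85 K and T_H = 298.15 K, so ΔT = 20.30 K.
The reversible limit is COP_R = T_C/ΔT = 13.69, so W_min = Q_C/COP = Q_C·ΔT/T_C.
W_min = 134.0 × 20.30/277.85 = 9.790 MJ.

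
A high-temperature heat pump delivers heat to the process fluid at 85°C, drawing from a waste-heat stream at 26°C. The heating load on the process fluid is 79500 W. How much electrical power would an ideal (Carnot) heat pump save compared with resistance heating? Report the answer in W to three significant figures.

In absolute terms T_C = 299.15 K and T_H = 358.15 K, so ΔT = 59.00 K.
COP_Carnot = T_H/ΔT = 358.15/59.00 = 6.070.
Resistance heating needs Ẇ_res = Q̇_H = 79500 W; the reversible heat pump needs only Ẇ_hp = Q̇_H/COP = 13100 W.
Saving = 79500 − 13100 = 66400 W.

66400 W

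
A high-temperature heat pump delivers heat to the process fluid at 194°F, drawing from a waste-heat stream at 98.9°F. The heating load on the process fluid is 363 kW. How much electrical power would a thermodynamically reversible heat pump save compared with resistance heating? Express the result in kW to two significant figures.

In absolute terms T_C = 310.32 K and T_H = 363.15 K, so ΔT = 52.83 K.
COP_Carnot = T_H/ΔT = 363.15/52.83 = 6.874.
Resistance heating needs Ẇ_res = Q̇_H = 363.0 kW; the reversible heat pump needs only Ẇ_hp = Q̇_H/COP = 52.81 kW.
Saving = 363.0 − 52.81 = 310.2 kW.

310 kW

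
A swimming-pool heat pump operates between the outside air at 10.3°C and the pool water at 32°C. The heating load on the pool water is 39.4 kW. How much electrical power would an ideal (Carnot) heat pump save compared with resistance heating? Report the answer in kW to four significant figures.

36.60 kW

In absolute terms T_C = 283.45 K and T_H = 305.15 K, so ΔT = 21.70 K.
COP_Carnot = T_H/ΔT = 305.15/21.70 = 14.06.
Resistance heating needs Ẇ_res = Q̇_H = 39.40 kW; the reversible heat pump needs only Ẇ_hp = Q̇_H/COP = 2.802 kW.
Saving = 39.40 − 2.802 = 36.60 kW.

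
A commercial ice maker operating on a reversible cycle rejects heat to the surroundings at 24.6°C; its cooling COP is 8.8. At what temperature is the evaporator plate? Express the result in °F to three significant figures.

For a Carnot refrigerator COP_R = T_C/(T_H − T_C), so T_C = COP·T_H/(1 + COP).
With T_H = 297.75 K, T_C = 8.8 × 297.75/9.800 = 267.37 K.
Converting, 267.37 K = 21.59°F.

21.6 °F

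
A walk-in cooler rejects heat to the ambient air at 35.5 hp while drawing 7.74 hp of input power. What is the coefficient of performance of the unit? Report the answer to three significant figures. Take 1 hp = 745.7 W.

The first law gives Q̇_H = Q̇_C + Ẇ, so the three rates are Q̇_C = 27.76, Q̇_H = 35.50, Ẇ = 7.740 hp.
COP_R = Q̇_C/Ẇ = 27.76/7.740 = 3.587.

3.59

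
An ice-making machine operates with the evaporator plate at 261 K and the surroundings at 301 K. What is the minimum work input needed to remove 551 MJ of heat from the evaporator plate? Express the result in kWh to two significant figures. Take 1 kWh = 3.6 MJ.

23 kWh

The reservoir spacing is ΔT = 301 − 261 = 40.00 K.
The reversible limit is COP_R = T_C/ΔT = 6.525, so W_min = Q_C/COP = Q_C·ΔT/T_C.
W_min = 551.0 × 40.00/261.00 = 84.44 MJ = 23.46 kWh.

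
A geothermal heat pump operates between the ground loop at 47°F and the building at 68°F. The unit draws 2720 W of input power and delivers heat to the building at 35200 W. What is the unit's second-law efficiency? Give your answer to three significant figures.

0.515

COP_actual = Q̇_H/Ẇ = 35200/2720 = 12.94.
In absolute terms T_C = 281.48 K and T_H = 293.15 K, so ΔT = 11.67 K.
COP_Carnot = T_H/ΔT = 293.15/11.67 = 25.13.
η_II = COP_actual/COP_Carnot = 12.94/25.13 = 0.5150.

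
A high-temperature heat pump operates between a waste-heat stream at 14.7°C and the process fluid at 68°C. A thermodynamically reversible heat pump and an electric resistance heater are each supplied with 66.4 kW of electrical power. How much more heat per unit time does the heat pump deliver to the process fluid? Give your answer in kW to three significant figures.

In absolute terms T_C = 287.85 K and T_H = 341.15 K, so ΔT = 53.30 K.
COP_Carnot = T_H/ΔT = 341.15/53.30 = 6.401.
The heat pump delivers Q̇_H = COP × Ẇ = 425.0 kW; the resistance heater delivers Ẇ = 66.40 kW.
Extra = (COP − 1)·Ẇ = 358.6 kW.

359 kW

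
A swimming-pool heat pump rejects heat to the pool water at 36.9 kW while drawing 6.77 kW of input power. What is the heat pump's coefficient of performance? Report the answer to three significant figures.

The first law gives Q̇_H = Q̇_C + Ẇ, so the three rates are Q̇_C = 30.13, Q̇_H = 36.90, Ẇ = 6.770 kW.
COP_HP = Q̇_H/Ẇ = 36.90/6.770 = 5.451.

5.45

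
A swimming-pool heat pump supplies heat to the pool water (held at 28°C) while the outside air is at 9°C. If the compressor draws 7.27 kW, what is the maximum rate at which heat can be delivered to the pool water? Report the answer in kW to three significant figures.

115 kW

In absolute terms T_C = 282.15 K and T_H = 301.15 K, so ΔT = 19.00 K.
COP_Carnot = T_H/ΔT = 301.15/19.00 = 15.85.
Q̇_max = COP_Carnot × Ẇ = 15.85 × 7.270 kW = 115.2 kW.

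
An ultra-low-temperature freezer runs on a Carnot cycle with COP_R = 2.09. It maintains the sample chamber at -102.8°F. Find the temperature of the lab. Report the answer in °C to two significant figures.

20 °C

COP_R = T_C/(T_H − T_C) gives T_H − T_C = T_C/COP.
With T_C = 198.26 K, T_H = 198.26 × (1 + 1/2.09) = 293.12 K.
Converting, 293.12 K = 19.97°C.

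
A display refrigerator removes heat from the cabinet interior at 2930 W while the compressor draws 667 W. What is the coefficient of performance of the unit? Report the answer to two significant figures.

The first law gives Q̇_H = Q̇_C + Ẇ, so the three rates are Q̇_C = 2930, Q̇_H = 3597, Ẇ = 667.0 W.
COP_R = Q̇_C/Ẇ = 2930/667.0 = 4.393.

4.4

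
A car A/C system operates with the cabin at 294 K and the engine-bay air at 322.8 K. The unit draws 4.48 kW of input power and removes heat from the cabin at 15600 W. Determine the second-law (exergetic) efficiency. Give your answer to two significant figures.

Converting, Q̇_C = 15600 W = 15.60 kW, so COP_actual = Q̇_C/Ẇ = 15.60/4.480 = 3.482.
The reservoir spacing is ΔT = 322.8 − 294 = 28.80 K.
COP_Carnot = T_C/ΔT = 294.00/28.80 = 10.21.
η_II = COP_actual/COP_Carnot = 3.482/10.21 = 0.3411.

0.34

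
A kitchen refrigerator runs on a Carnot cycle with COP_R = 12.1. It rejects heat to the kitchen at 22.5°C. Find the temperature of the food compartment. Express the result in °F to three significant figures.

31.9 °F

For a Carnot refrigerator COP_R = T_C/(T_H − T_C), so T_C = COP·T_H/(1 + COP).
With T_H = 295.65 K, T_C = 12.1 × 295.65/13.10 = 273.08 K.
Converting, 273.08 K = 31.88°F.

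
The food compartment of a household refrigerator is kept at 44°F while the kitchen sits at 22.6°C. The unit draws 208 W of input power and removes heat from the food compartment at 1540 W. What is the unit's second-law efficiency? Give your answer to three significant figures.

0.422

COP_actual = Q̇_C/Ẇ = 1540/208.0 = 7.404.
In absolute terms T_C = 279.82 K and T_H = 295.75 K, so ΔT = 15.93 K.
COP_Carnot = T_C/ΔT = 279.82/15.93 = 17.56.
η_II = COP_actual/COP_Carnot = 7.404/17.56 = 0.4216.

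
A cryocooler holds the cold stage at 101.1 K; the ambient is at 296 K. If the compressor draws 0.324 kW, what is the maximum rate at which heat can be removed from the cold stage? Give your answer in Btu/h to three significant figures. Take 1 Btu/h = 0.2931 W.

573 Btu/h

The reservoir spacing is ΔT = 296 − 101.1 = 194.9 K.
COP_Carnot = T_C/ΔT = 101.10/194.9 = 0.5187.
Q̇_max = COP_Carnot × Ẇ = 0.5187 × 0.3240 kW = 0.1681 kW = 573.4 Btu/h.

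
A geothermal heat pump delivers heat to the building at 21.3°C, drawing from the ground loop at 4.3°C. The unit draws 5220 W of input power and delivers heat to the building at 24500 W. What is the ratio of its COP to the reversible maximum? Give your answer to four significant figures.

0.2710

COP_actual = Q̇_H/Ẇ = 24500/5220 = 4.693.
In absolute terms T_C = 277.45 K and T_H = 294.45 K, so ΔT = 17.00 K.
COP_Carnot = T_H/ΔT = 294.45/17.00 = 17.32.
η_II = COP_actual/COP_Carnot = 4.693/17.32 = 0.2710.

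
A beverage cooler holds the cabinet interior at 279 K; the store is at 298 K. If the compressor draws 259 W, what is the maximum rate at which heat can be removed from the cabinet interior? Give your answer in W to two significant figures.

3800 W

The reservoir spacing is ΔT = 298 − 279 = 19.00 K.
COP_Carnot = T_C/ΔT = 279.00/19.00 = 14.68.
Q̇_max = COP_Carnot × Ẇ = 14.68 × 259.0 W = 3803 W.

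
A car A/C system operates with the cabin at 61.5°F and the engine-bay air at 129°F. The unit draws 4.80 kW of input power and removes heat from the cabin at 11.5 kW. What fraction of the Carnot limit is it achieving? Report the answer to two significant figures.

COP_actual = Q̇_C/Ẇ = 11.50/4.800 = 2.396.
In absolute terms T_C = 289.54 K and T_H = 327.04 K, so ΔT = 37.50 K.
COP_Carnot = T_C/ΔT = 289.54/37.50 = 7.721.
η_II = COP_actual/COP_Carnot = 2.396/7.721 = 0.3103.

0.31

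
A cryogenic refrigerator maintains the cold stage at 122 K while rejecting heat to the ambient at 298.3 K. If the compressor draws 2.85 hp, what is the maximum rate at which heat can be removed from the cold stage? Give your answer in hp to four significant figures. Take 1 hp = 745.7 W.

The reservoir spacing is ΔT = 298.3 − 122 = 176.3 K.
COP_Carnot = T_C/ΔT = 122.00/176.3 = 0.6920.
Q̇_max = COP_Carnot × Ẇ = 0.6920 × 2.850 hp = 1.972 hp.

1.972 hp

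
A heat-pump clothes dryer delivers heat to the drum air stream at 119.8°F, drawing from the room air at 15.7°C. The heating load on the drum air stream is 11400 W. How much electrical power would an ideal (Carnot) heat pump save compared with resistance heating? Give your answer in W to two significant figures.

In absolute terms T_C = 288.85 K and T_H = 321.93 K, so ΔT = 33.08 K.
COP_Carnot = T_H/ΔT = 321.93/33.08 = 9.732.
Resistance heating needs Ẇ_res = Q̇_H = 11400 W; the reversible heat pump needs only Ẇ_hp = Q̇_H/COP = 1171 W.
Saving = 11400 − 1171 = 10230 W.

10000 W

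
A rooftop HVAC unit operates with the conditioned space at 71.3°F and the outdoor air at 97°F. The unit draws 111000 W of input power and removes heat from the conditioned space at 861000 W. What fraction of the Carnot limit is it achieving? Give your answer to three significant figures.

0.375

COP_actual = Q̇_C/Ẇ = 861000/111000 = 7.757.
In absolute terms T_C = 294.98 K and T_H = 309.26 K, so ΔT = 14.28 K.
COP_Carnot = T_C/ΔT = 294.98/14.28 = 20.66.
η_II = COP_actual/COP_Carnot = 7.757/20.66 = 0.3754.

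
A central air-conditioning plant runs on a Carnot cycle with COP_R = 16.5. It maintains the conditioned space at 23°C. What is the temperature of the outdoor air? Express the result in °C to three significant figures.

COP_R = T_C/(T_H − T_C) gives T_H − T_C = T_C/COP.
With T_C = 296.15 K, T_H = 296.15 × (1 + 1/16.5) = 314.10 K.
Converting, 314.10 K = 40.95°C.

40.9 °C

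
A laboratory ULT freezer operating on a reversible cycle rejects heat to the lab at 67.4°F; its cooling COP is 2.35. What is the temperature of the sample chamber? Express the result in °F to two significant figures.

For a Carnot refrigerator COP_R = T_C/(T_H − T_C), so T_C = COP·T_H/(1 + COP).
With T_H = 292.82 K, T_C = 2.35 × 292.82/3.350 = 205.41 K.
Converting, 205.41 K = -89.93°F.

-90 °F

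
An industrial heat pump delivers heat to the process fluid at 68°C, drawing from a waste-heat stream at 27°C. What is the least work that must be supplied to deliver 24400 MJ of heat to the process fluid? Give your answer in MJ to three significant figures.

2930 MJ

In absolute terms T_C = 300.15 K and T_H = 341.15 K, so ΔT = 41.00 K.
The reversible limit is COP_HP = T_H/ΔT = 8.321, so W_min = Q_H/COP = Q_H·ΔT/T_H.
W_min = 24400 × 41.00/341.15 = 2932 MJ.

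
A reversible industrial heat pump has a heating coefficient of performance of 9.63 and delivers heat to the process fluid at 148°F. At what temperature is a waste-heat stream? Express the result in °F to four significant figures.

84.90 °F

COP_HP = T_H/(T_H − T_C) gives T_H − T_C = T_H/COP.
With T_H = 337.59 K, T_C = 337.59 × (1 − 1/9.63) = 302.54 K.
Converting, 302.54 K = 84.90°F.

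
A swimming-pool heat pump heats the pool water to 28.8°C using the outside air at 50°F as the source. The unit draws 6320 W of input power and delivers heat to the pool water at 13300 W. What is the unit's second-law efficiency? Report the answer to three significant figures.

COP_actual = Q̇_H/Ẇ = 13300/6320 = 2.104.
In absolute terms T_C = 283.15 K and T_H = 301.95 K, so ΔT = 18.80 K.
COP_Carnot = T_H/ΔT = 301.95/18.80 = 16.06.
η_II = COP_actual/COP_Carnot = 2.104/16.06 = 0.1310.

0.131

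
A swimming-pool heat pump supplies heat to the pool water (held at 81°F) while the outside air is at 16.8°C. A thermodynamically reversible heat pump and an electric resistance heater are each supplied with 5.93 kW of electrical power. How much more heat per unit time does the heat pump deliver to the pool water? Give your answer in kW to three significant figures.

In absolute terms T_C = 289.95 K and T_H = 300.37 K, so ΔT = 10.42 K.
COP_Carnot = T_H/ΔT = 300.37/10.42 = 28.82.
The heat pump delivers Q̇_H = COP × Ẇ = 170.9 kW; the resistance heater delivers Ẇ = 5.930 kW.
Extra = (COP − 1)·Ẇ = 165.0 kW.

165 kW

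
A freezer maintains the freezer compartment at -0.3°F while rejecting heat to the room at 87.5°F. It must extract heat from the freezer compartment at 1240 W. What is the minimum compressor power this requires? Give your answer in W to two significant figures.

240 W

In absolute terms T_C = 255.21 K and T_H = 303.98 K, so ΔT = 48.78 K.
COP_Carnot = T_C/ΔT = 255.21/48.78 = 5.232.
Ẇ_min = Q̇/COP_Carnot = 1240/5.232 = 237.0 W.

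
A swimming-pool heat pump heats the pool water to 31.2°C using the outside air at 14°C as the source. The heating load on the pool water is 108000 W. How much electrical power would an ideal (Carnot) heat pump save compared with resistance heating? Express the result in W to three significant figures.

In absolute terms T_C = 287.15 K and T_H = 304.35 K, so ΔT = 17.20 K.
COP_Carnot = T_H/ΔT = 304.35/17.20 = 17.69.
Resistance heating needs Ẇ_res = Q̇_H = 108000 W; the reversible heat pump needs only Ẇ_hp = Q̇_H/COP = 6103 W.
Saving = 108000 − 6103 = 101900 W.

102000 W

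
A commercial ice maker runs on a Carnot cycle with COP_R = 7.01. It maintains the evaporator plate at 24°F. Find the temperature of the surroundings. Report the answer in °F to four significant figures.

COP_R = T_C/(T_H − T_C) gives T_H − T_C = T_C/COP.
With T_C = 268.71 K, T_H = 268.71 × (1 + 1/7.01) = 307.04 K.
Converting, 307.04 K = 93.00°F.

93.00 °F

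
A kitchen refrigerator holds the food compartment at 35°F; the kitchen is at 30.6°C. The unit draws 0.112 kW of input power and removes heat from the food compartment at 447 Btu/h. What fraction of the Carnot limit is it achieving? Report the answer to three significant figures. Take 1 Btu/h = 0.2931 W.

Converting, Q̇_C = 447.0 Btu/h = 0.1310 kW, so COP_actual = Q̇_C/Ẇ = 0.1310/0.1120 = 1.170.
In absolute terms T_C = 274.82 K and T_H = 303.75 K, so ΔT = 28.93 K.
COP_Carnot = T_C/ΔT = 274.82/28.93 = 9.498.
η_II = COP_actual/COP_Carnot = 1.170/9.498 = 0.1232.

0.123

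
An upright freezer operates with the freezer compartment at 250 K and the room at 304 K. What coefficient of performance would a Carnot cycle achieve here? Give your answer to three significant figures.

The reservoir spacing is ΔT = 304 − 250 = 54.00 K.
For a reversible cycle, COP_Carnot = T_C/ΔT = 250.00/54.00 = 4.630.

4.63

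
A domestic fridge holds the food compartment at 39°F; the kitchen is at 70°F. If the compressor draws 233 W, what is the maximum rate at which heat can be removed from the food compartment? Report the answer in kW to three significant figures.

In absolute terms T_C = 277.04 K and T_H = 294.26 K, so ΔT = 17.22 K.
COP_Carnot = T_C/ΔT = 277.04/17.22 = 16.09.
Q̇_max = COP_Carnot × Ẇ = 16.09 × 233.0 W = 3748 W = 3.748 kW.

3.75 kW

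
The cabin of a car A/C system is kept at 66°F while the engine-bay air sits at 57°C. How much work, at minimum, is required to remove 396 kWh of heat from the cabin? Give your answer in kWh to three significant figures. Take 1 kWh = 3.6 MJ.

51.7 kWh

In absolute terms T_C = 292.04 K and T_H = 330.15 K, so ΔT = 38.11 K.
The reversible limit is COP_R = T_C/ΔT = 7.663, so W_min = Q_C/COP = Q_C·ΔT/T_C.
W_min = 396.0 × 38.11/292.04 = 51.68 kWh.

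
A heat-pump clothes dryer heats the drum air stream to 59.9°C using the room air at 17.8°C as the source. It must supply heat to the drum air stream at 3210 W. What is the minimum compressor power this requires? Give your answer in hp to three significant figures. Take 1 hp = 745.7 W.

In absolute terms T_C = 290.95 K and T_H = 333.05 K, so ΔT = 42.10 K.
COP_Carnot = T_H/ΔT = 333.05/42.10 = 7.911.
Ẇ_min = Q̇/COP_Carnot = 3210/7.911 = 405.8 W = 0.5441 hp.

0.544 hp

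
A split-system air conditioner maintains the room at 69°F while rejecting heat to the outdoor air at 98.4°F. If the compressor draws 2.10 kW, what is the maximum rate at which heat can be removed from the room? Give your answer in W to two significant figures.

38000 W

In absolute terms T_C = 293.71 K and T_H = 310.04 K, so ΔT = 16.33 K.
COP_Carnot = T_C/ΔT = 293.71/16.33 = 17.98.
Q̇_max = COP_Carnot × Ẇ = 17.98 × 2.100 kW = 37.76 kW = 37760 W.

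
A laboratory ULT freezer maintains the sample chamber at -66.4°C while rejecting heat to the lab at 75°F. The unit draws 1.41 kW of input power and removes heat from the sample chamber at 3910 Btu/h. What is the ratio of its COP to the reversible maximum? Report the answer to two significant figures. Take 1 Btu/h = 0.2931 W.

Converting, Q̇_C = 3910 Btu/h = 1.146 kW, so COP_actual = Q̇_C/Ẇ = 1.146/1.410 = 0.8128.
In absolute terms T_C = 206.75 K and T_H = 297.04 K, so ΔT = 90.29 K.
COP_Carnot = T_C/ΔT = 206.75/90.29 = 2.290.
η_II = COP_actual/COP_Carnot = 0.8128/2.290 = 0.3549.

0.35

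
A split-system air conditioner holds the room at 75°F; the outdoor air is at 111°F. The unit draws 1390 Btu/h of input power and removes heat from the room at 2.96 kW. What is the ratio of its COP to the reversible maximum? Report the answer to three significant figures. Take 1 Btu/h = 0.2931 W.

Converting, Q̇_C = 2.960 kW = 10100 Btu/h, so COP_actual = Q̇_C/Ẇ = 10100/1390 = 7.265.
In absolute terms T_C = 297.04 K and T_H = 317.04 K, so ΔT = 20.00 K.
COP_Carnot = T_C/ΔT = 297.04/20.00 = 14.85.
η_II = COP_actual/COP_Carnot = 7.265/14.85 = 0.4892.

0.489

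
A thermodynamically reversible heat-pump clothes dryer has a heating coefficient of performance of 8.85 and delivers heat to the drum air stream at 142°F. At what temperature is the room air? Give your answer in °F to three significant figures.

74.0 °F

COP_HP = T_H/(T_H − T_C) gives T_H − T_C = T_H/COP.
With T_H = 334.26 K, T_C = 334.26 × (1 − 1/8.85) = 296.49 K.
Converting, 296.49 K = 74.01°F.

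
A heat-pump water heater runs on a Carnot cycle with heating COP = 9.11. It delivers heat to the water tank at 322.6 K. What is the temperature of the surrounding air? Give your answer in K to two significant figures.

290 K

COP_HP = T_H/(T_H − T_C) gives T_H − T_C = T_H/COP.
With T_H = 322.60 K, T_C = 322.60 × (1 − 1/9.11) = 287.19 K.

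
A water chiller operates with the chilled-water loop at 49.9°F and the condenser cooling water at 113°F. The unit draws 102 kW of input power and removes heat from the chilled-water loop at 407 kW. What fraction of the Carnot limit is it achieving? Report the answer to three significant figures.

COP_actual = Q̇_C/Ẇ = 407.0/102.0 = 3.990.
In absolute terms T_C = 283.09 K and T_H = 318.15 K, so ΔT = 35.06 K.
COP_Carnot = T_C/ΔT = 283.09/35.06 = 8.076.
η_II = COP_actual/COP_Carnot = 3.990/8.076 = 0.4941.

0.494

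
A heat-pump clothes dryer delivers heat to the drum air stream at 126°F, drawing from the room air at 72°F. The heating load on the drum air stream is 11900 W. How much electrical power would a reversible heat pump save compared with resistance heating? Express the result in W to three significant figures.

In absolute terms T_C = 295.37 K and T_H = 325.37 K, so ΔT = 30.00 K.
COP_Carnot = T_H/ΔT = 325.37/30.00 = 10.85.
Resistance heating needs Ẇ_res = Q̇_H = 11900 W; the reversible heat pump needs only Ẇ_hp = Q̇_H/COP = 1097 W.
Saving = 11900 − 1097 = 10800 W.

10800 W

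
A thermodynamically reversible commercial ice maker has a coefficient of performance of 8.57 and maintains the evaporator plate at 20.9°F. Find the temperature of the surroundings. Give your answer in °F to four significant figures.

COP_R = T_C/(T_H − T_C) gives T_H − T_C = T_C/COP.
With T_C = 266.98 K, T_H = 266.98 × (1 + 1/8.57) = 298.14 K.
Converting, 298.14 K = 76.98°F.

76.98 °F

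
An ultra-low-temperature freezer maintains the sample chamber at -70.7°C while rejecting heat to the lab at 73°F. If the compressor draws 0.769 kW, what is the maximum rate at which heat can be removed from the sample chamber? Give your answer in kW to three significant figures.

In absolute terms T_C = 202.45 K and T_H = 295.93 K, so ΔT = 93.48 K.
COP_Carnot = T_C/ΔT = 202.45/93.48 = 2.166.
Q̇_max = COP_Carnot × Ẇ = 2.166 × 0.7690 kW = 1.665 kW.

1.67 kW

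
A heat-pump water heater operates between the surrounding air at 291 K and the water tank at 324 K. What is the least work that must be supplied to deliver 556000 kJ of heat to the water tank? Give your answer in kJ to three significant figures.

56600 kJ

The reservoir spacing is ΔT = 324 − 291 = 33.00 K.
The reversible limit is COP_HP = T_H/ΔT = 9.818, so W_min = Q_H/COP = Q_H·ΔT/T_H.
W_min = 556000 × 33.00/324.00 = 56630 kJ.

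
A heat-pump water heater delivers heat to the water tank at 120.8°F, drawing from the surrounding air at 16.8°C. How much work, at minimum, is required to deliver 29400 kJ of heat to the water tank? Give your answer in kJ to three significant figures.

In absolute terms T_C = 289.95 K and T_H = 322.48 K, so ΔT = 32.53 K.
The reversible limit is COP_HP = T_H/ΔT = 9.912, so W_min = Q_H/COP = Q_H·ΔT/T_H.
W_min = 29400 × 32.53/322.48 = 2966 kJ.

2970 kJ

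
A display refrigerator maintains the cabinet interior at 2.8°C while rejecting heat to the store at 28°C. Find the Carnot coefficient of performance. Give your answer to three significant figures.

11.0

In absolute terms T_C = 275.95 K and T_H = 301.15 K, so ΔT = 25.20 K.
For a reversible cycle, COP_Carnot = T_C/ΔT = 275.95/25.20 = 10.95.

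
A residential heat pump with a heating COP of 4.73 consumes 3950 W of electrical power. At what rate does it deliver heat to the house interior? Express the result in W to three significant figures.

18700 W

Q̇_H = COP_HP × Ẇ = 4.73 × 3950 = 18680 W.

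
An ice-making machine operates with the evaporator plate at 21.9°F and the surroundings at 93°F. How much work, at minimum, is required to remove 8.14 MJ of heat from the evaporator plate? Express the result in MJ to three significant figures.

1.20 MJ

In absolute terms T_C = 267.54 K and T_H = 307.04 K, so ΔT = 39.50 K.
The reversible limit is COP_R = T_C/ΔT = 6.773, so W_min = Q_C/COP = Q_C·ΔT/T_C.
W_min = 8.140 × 39.50/267.54 = 1.202 MJ.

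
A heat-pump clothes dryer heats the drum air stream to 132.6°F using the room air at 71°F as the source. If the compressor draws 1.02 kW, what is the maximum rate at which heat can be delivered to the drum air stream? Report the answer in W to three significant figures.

9810 W

In absolute terms T_C = 294.82 K and T_H = 329.04 K, so ΔT = 34.22 K.
COP_Carnot = T_H/ΔT = 329.04/34.22 = 9.615.
Q̇_max = COP_Carnot × Ẇ = 9.615 × 1.020 kW = 9.807 kW = 9807 W.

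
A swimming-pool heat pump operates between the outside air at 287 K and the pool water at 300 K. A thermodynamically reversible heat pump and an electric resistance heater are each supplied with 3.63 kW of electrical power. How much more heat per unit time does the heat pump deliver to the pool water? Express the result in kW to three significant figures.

80.1 kW

The reservoir spacing is ΔT = 300 − 287 = 13.00 K.
COP_Carnot = T_H/ΔT = 300.00/13.00 = 23.08.
The heat pump delivers Q̇_H = COP × Ẇ = 83.77 kW; the resistance heater delivers Ẇ = 3.630 kW.
Extra = (COP − 1)·Ẇ = 80.14 kW.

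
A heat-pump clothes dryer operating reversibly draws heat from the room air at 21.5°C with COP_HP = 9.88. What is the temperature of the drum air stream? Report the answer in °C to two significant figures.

COP_HP = T_H/(T_H − T_C) rearranges to T_H = COP·T_C/(COP − 1).
With T_C = 294.65 K, T_H = 9.88 × 294.65/8.880 = 327.83 K.
Converting, 327.83 K = 54.68°C.

55 °C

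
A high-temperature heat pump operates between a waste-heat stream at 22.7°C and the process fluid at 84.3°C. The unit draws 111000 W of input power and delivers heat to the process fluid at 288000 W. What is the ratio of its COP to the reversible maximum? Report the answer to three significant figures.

COP_actual = Q̇_H/Ẇ = 288000/111000 = 2.595.
In absolute terms T_C = 295.85 K and T_H = 357.45 K, so ΔT = 61.60 K.
COP_Carnot = T_H/ΔT = 357.45/61.60 = 5.803.
η_II = COP_actual/COP_Carnot = 2.595/5.803 = 0.4471.

0.447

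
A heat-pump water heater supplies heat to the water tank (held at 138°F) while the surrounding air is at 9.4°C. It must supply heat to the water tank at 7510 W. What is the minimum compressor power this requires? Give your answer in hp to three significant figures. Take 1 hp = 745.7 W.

1.50 hp

In absolute terms T_C = 282.55 K and T_H = 332.04 K, so ΔT = 49.49 K.
COP_Carnot = T_H/ΔT = 332.04/49.49 = 6.709.
Ẇ_min = Q̇/COP_Carnot = 7510/6.709 = 1119 W = 1.501 hp.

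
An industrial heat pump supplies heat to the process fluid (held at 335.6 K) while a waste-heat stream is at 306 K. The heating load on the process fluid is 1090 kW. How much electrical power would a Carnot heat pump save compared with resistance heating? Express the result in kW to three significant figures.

994 kW

The reservoir spacing is ΔT = 335.6 − 306 = 29.60 K.
COP_Carnot = T_H/ΔT = 335.60/29.60 = 11.34.
Resistance heating needs Ẇ_res = Q̇_H = 1090 kW; the reversible heat pump needs only Ẇ_hp = Q̇_H/COP = 96.14 kW.
Saving = 1090 − 96.14 = 993.9 kW.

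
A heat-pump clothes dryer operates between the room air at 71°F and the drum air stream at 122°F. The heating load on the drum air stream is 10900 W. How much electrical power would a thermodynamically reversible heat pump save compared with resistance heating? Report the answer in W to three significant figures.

In absolute terms T_C = 294.82 K and T_H = 323.15 K, so ΔT = 28.33 K.
COP_Carnot = T_H/ΔT = 323.15/28.33 = 11.41.
Resistance heating needs Ẇ_res = Q̇_H = 10900 W; the reversible heat pump needs only Ẇ_hp = Q̇_H/COP = 955.7 W.
Saving = 10900 − 955.7 = 9944 W.

9940 W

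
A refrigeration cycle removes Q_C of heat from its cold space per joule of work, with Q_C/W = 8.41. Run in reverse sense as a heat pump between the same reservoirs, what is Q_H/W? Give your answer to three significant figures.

The first law on one cycle gives Q_H = Q_C + W, so Q_H/W = Q_C/W + 1.
COP_HP = COP_R + 1 = 8.41 + 1 = 9.41.

9.41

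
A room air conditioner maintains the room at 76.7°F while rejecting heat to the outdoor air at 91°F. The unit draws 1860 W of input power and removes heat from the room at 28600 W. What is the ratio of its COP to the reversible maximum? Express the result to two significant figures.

0.41

COP_actual = Q̇_C/Ẇ = 28600/1860 = 15.38.
In absolute terms T_C = 297.98 K and T_H = 305.93 K, so ΔT = 7.944 K.
COP_Carnot = T_C/ΔT = 297.98/7.944 = 37.51.
η_II = COP_actual/COP_Carnot = 15.38/37.51 = 0.4099.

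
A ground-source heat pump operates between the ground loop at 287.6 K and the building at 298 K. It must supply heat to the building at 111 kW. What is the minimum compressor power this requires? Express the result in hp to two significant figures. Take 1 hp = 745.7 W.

5.2 hp

The reservoir spacing is ΔT = 298 − 287.6 = 10.40 K.
COP_Carnot = T_H/ΔT = 298.00/10.40 = 28.65.
Ẇ_min = Q̇/COP_Carnot = 111.0/28.65 = 3.874 kW = 5.195 hp.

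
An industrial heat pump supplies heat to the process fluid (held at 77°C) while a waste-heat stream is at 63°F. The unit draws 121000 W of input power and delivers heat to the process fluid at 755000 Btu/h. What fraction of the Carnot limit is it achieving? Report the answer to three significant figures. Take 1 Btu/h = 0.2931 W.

0.312

Converting, Q̇_H = 755000 Btu/h = 221300 W, so COP_actual = Q̇_H/Ẇ = 221300/121000 = 1.829.
In absolute terms T_C = 290.37 K and T_H = 350.15 K, so ΔT = 59.78 K.
COP_Carnot = T_H/ΔT = 350.15/59.78 = 5.858.
η_II = COP_actual/COP_Carnot = 1.829/5.858 = 0.3122.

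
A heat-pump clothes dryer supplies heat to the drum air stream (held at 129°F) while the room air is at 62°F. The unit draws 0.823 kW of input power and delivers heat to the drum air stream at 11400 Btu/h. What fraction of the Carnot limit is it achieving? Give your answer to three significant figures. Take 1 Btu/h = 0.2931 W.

Converting, Q̇_H = 11400 Btu/h = 3.341 kW, so COP_actual = Q̇_H/Ẇ = 3.341/0.8230 = 4.060.
In absolute terms T_C = 289.82 K and T_H = 327.04 K, so ΔT = 37.22 K.
COP_Carnot = T_H/ΔT = 327.04/37.22 = 8.786.
η_II = COP_actual/COP_Carnot = 4.060/8.786 = 0.4621.

0.462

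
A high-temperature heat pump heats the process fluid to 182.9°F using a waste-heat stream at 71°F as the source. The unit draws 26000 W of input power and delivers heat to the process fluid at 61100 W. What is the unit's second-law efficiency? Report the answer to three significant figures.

0.409

COP_actual = Q̇_H/Ẇ = 61100/26000 = 2.350.
In absolute terms T_C = 294.82 K and T_H = 356.98 K, so ΔT = 62.17 K.
COP_Carnot = T_H/ΔT = 356.98/62.17 = 5.742.
η_II = COP_actual/COP_Carnot = 2.350/5.742 = 0.4092.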